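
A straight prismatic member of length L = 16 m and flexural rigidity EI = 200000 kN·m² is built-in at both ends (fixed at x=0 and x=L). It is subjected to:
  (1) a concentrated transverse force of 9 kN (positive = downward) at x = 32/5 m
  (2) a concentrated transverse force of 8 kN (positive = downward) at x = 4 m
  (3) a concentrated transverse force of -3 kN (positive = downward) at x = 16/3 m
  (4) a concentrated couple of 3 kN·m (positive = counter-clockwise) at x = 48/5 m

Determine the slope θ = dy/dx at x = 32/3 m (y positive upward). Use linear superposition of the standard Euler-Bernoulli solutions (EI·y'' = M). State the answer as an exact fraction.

θ(32/3) = 23359/126562500 rad

Load 1 — point force P=9 kN at a=32/5 m (b=L-a=48/5):
  θ_1 = Pa²(L-x)(2bL-(3b+a)(L-x))/(2L³EI)  [x>a] = 9·(32/5)²·(16-(32/3))·(2·(48/5)·16-(3·(48/5)+(32/5))·(16-(32/3)))/(2·16³·200000) = 56/390625 rad
Load 2 — point force P=8 kN at a=4 m (b=L-a=12):
  θ_2 = Pa²(L-x)(2bL-(3b+a)(L-x))/(2L³EI)  [x>a] = 8·4²·(16-(32/3))·(2·12·16-(3·12+4)·(16-(32/3)))/(2·16³·200000) = 2/28125 rad
Load 3 — point force P=-3 kN at a=16/3 m (b=L-a=32/3):
  θ_3 = Pa²(L-x)(2bL-(3b+a)(L-x))/(2L³EI)  [x>a] = (-3)·(16/3)²·(16-(32/3))·(2·(32/3)·16-(3·(32/3)+(16/3))·(16-(32/3)))/(2·16³·200000) = -2/50625 rad
Load 4 — applied couple M₀=3 kN·m at a=48/5 m (b=L-a=32/5):
  θ_4 = (R_Ax²/2 - M_Ax - M₀(x-a))/EI  [x>a] with R_A=27/100, M_A=24/25 = ((27/100)·(32/3)²/2 - (24/25)·(32/3) - 3·((32/3)-(48/5)))/200000 = 3/312500 rad
Superposition: θ = Σ θ_i = 23359/126562500 rad ≈ 0.000185 rad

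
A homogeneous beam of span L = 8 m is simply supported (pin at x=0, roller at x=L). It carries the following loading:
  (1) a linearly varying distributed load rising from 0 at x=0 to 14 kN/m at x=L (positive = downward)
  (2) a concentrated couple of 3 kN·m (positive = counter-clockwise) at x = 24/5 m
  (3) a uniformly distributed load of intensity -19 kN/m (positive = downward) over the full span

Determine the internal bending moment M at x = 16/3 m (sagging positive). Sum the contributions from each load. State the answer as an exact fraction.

M(16/3) = -6545/81 kN·m

Load 1 — triangular load w₀=14 kN/m (0→w₀ over full span):
  M_1 = w₀Lx/6 - w₀x³/(6L) = 14·8·(16/3)/6 - 14·(16/3)³/(6·8) = 4480/81 kN·m
Load 2 — applied couple M₀=3 kN·m at a=24/5 m (b=L-a=16/5):
  M_2 = M₀x/L - M₀  [x>a] = 3·(16/3)/8 - 3 = -1 kN·m
Load 3 — uniform load w=-19 kN/m over full span:
  M_3 = wx(L-x)/2 = (-19)·(16/3)·(8-(16/3))/2 = -1216/9 kN·m
Superposition: M = Σ M_i = -6545/81 kN·m ≈ -80.802469 kN·m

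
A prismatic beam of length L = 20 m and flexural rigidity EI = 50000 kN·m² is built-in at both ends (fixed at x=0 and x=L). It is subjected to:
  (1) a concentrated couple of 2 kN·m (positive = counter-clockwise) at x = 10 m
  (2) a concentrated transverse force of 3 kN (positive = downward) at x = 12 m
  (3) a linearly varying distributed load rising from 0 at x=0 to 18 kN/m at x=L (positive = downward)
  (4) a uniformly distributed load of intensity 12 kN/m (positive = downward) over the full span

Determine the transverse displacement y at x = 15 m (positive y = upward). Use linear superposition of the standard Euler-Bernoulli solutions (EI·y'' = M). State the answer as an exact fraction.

Load 1 — applied couple M₀=2 kN·m at a=10 m (b=L-a=10):
  y_1 = (R_Ax³/6 - M_Ax²/2 - M₀(x-a)²/2)/EI  [x>a] with R_A=3/20, M_A=1/2 = ((3/20)·15³/6 - (1/2)·15²/2 - 2·(15-10)²/2)/50000 = 1/16000 m
Load 2 — point force P=3 kN at a=12 m (b=L-a=8):
  y_2 = -Pa²(L-x)²(3bL-(3b+a)(L-x))/(6L³EI)  [x>a] = -3·12²·(20-15)²·(3·8·20-(3·8+12)·(20-15))/(6·20³·50000) = -27/20000 m
Load 3 — triangular load w₀=18 kN/m (0→w₀ over full span):
  y_3 = -w₀x²(L-x)²(x+2L)/(120LEI) = -18·15²·(20-15)²·(15+2·20)/(120·20·50000) = -297/6400 m
Load 4 — uniform load w=12 kN/m over full span:
  y_4 = -wx²(L-x)²/(24EI) = -12·15²·(20-15)²/(24·50000) = -9/160 m
Superposition: y = Σ y_i = -16631/160000 m ≈ -0.103944 m

y(15) = -16631/160000 m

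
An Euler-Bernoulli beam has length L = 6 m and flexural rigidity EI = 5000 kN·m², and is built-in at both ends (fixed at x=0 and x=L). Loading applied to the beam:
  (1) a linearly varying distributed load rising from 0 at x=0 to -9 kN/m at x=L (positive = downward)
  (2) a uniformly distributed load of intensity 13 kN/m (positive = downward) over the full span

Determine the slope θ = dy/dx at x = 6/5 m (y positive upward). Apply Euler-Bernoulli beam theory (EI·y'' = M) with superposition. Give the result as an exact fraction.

Load 1 — triangular load w₀=-9 kN/m (0→w₀ over full span):
  θ_1 = -w₀(2x(L-x)(L-2x)(x+2L)+x²(L-x)²)/(120LEI) = -(-9)·(2·(6/5)·(6-(6/5))·(6-2·(6/5))·((6/5)+2·6)+(6/5)²·(6-(6/5))²)/(120·6·5000) = 567/390625 rad
Load 2 — uniform load w=13 kN/m over full span:
  θ_2 = -wx(L-x)(L-2x)/(12EI) = -13·(6/5)·(6-(6/5))·(6-2·(6/5))/(12·5000) = -351/78125 rad
Superposition: θ = Σ θ_i = -1188/390625 rad ≈ -0.003041 rad

θ(6/5) = -1188/390625 rad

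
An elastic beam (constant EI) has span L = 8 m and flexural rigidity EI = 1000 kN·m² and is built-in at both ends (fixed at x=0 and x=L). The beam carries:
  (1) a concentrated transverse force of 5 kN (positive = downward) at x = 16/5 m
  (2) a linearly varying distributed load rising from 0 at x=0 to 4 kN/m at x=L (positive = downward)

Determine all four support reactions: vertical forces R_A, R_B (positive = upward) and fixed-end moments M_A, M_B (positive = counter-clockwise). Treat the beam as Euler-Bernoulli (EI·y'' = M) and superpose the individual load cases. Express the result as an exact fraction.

Load 1 — point force P=5 kN at a=16/5 m (b=L-a=24/5):
  R_A = Pb²(3a+b)/L³ = 5·(24/5)²·(3·(16/5)+(24/5))/8³ = 81/25 kN
  M_A = Pab²/L² = 5·(16/5)·(24/5)²/8² = 144/25 kN·m
  R_B = Pa²(a+3b)/L³ = 5·(16/5)²·((16/5)+3·(24/5))/8³ = 44/25 kN
  M_B = -Pa²b/L² = -5·(16/5)²·(24/5)/8² = -96/25 kN·m
Load 2 — triangular load w₀=4 kN/m (0→w₀ over full span):
  R_A = 3w₀L/20 = 3·4·8/20 = 24/5 kN
  M_A = w₀L²/30 = 4·8²/30 = 128/15 kN·m
  R_B = 7w₀L/20 = 7·4·8/20 = 56/5 kN
  M_B = -w₀L²/20 = -4·8²/20 = -64/5 kN·m
Superposition: R_A = 201/25 kN, M_A = 1072/75 kN·m, R_B = 324/25 kN, M_B = -416/25 kN·m

R_A = 201/25 kN, M_A = 1072/75 kN·m, R_B = 324/25 kN, M_B = -416/25 kN·m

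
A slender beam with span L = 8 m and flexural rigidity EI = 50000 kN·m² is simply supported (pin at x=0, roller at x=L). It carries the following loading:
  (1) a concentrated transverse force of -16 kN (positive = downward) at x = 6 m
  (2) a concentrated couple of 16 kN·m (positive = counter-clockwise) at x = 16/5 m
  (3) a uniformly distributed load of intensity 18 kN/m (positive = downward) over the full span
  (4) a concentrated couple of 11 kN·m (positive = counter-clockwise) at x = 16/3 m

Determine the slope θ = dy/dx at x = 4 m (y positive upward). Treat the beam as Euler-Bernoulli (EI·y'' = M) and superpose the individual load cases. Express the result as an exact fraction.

θ(4) = 3179/11250000 rad

Load 1 — point force P=-16 kN at a=6 m (b=L-a=2):
  θ_1 = -Pb(L²-b²-3x²)/(6LEI)  [x≤a] = -(-16)·2·(8²-2²-3·4²)/(6·8·50000) = 1/6250 rad
Load 2 — applied couple M₀=16 kN·m at a=16/5 m (b=L-a=24/5):
  θ_2 = (M₀x²/(2L)-M₀(x-a)+C₁)/EI  [x>a] with C₁=M₀(3b²-L²)/(6L)=128/75 = (16·4²/(2·8)-16·(4-(16/5))+(128/75))/50000 = 23/234375 rad
Load 3 — uniform load w=18 kN/m over full span:
  θ_3 = -w(L³-6Lx²+4x³)/(24EI) = -18·(8³-6·8·4²+4·4³)/(24·50000) = 0 rad
Load 4 — applied couple M₀=11 kN·m at a=16/3 m (b=L-a=8/3):
  θ_4 = (M₀x²/(2L)+C₁)/EI  [x≤a] with C₁=M₀(3b²-L²)/(6L)=-88/9 = (11·4²/(2·8)+(-88/9))/50000 = 11/450000 rad
Superposition: θ = Σ θ_i = 3179/11250000 rad ≈ 0.000283 rad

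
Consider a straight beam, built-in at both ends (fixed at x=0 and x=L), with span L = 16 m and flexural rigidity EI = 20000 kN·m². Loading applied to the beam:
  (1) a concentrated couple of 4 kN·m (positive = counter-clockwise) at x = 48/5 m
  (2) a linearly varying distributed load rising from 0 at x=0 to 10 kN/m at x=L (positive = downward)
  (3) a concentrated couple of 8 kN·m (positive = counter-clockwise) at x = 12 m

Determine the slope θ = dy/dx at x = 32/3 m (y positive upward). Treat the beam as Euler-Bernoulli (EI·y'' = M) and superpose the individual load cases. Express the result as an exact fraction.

Load 1 — applied couple M₀=4 kN·m at a=48/5 m (b=L-a=32/5):
  θ_1 = (R_Ax²/2 - M_Ax - M₀(x-a))/EI  [x>a] with R_A=9/25, M_A=32/25 = ((9/25)·(32/3)²/2 - (32/25)·(32/3) - 4·((32/3)-(48/5)))/20000 = 2/15625 rad
Load 2 — triangular load w₀=10 kN/m (0→w₀ over full span):
  θ_2 = -w₀(2x(L-x)(L-2x)(x+2L)+x²(L-x)²)/(120LEI) = -10·(2·(32/3)·(16-(32/3))·(16-2·(32/3))·((32/3)+2·16)+(32/3)²·(16-(32/3))²)/(120·16·20000) = 896/151875 rad
Load 3 — applied couple M₀=8 kN·m at a=12 m (b=L-a=4):
  θ_3 = (R_Ax²/2 - M_Ax)/EI  [x≤a] with R_A=9/16, M_A=5/2 = ((9/16)·(32/3)²/2 - (5/2)·(32/3))/20000 = 1/3750 rad
Superposition: θ = Σ θ_i = 47797/7593750 rad ≈ 0.006294 rad

θ(32/3) = 47797/7593750 rad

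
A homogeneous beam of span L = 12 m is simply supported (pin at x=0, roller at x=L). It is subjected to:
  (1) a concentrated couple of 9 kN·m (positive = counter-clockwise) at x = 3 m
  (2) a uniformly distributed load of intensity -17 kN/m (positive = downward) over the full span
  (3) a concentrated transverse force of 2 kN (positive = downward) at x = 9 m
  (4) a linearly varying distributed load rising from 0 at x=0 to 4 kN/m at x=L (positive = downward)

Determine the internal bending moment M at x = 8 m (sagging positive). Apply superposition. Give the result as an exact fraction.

Load 1 — applied couple M₀=9 kN·m at a=3 m (b=L-a=9):
  M_1 = M₀x/L - M₀  [x>a] = 9·8/12 - 9 = -3 kN·m
Load 2 — uniform load w=-17 kN/m over full span:
  M_2 = wx(L-x)/2 = (-17)·8·(12-8)/2 = -272 kN·m
Load 3 — point force P=2 kN at a=9 m (b=L-a=3):
  M_3 = Pbx/L  [x≤a] = 2·3·8/12 = 4 kN·m
Load 4 — triangular load w₀=4 kN/m (0→w₀ over full span):
  M_4 = w₀Lx/6 - w₀x³/(6L) = 4·12·8/6 - 4·8³/(6·12) = 320/9 kN·m
Superposition: M = Σ M_i = -2119/9 kN·m ≈ -235.444444 kN·m

M(8) = -2119/9 kN·m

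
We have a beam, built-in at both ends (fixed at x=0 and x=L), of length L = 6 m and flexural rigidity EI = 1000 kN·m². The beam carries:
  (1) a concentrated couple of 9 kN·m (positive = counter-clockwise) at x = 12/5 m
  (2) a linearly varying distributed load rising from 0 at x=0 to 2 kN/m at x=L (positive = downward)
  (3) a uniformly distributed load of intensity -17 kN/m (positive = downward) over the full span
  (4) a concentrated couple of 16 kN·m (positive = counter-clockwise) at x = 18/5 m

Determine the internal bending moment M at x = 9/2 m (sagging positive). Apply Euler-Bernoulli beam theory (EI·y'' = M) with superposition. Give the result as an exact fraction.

Load 1 — applied couple M₀=9 kN·m at a=12/5 m (b=L-a=18/5):
  M_1 = R_Ax - M_A - M₀  [x>a] with R_A=54/25, M_A=27/25 = (54/25)·(9/2) - (27/25) - 9 = -9/25 kN·m
Load 2 — triangular load w₀=2 kN/m (0→w₀ over full span):
  M_2 = 3w₀Lx/20 - w₀L²/30 - w₀x³/(6L) = 3·2·6·(9/2)/20 - 2·6²/30 - 2·(9/2)³/(6·6) = 51/80 kN·m
Load 3 — uniform load w=-17 kN/m over full span:
  M_3 = wLx/2 - wL²/12 - wx²/2 = (-17)·6·(9/2)/2 - (-17)·6²/12 - (-17)·(9/2)²/2 = -51/8 kN·m
Load 4 — applied couple M₀=16 kN·m at a=18/5 m (b=L-a=12/5):
  M_4 = R_Ax - M_A - M₀  [x>a] with R_A=96/25, M_A=128/25 = (96/25)·(9/2) - (128/25) - 16 = -96/25 kN·m
Superposition: M = Σ M_i = -159/16 kN·m ≈ -9.937500 kN·m

M(9/2) = -159/16 kN·m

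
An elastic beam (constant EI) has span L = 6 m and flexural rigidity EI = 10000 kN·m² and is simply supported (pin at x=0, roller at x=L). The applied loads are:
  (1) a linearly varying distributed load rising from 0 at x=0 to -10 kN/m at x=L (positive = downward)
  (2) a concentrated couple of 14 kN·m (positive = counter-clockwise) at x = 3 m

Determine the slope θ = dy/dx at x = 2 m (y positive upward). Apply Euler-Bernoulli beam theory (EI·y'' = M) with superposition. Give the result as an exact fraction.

Load 1 — triangular load w₀=-10 kN/m (0→w₀ over full span):
  θ_1 = -w₀(7L⁴-30L²x²+15x⁴)/(360LEI) = -(-10)·(7·6⁴-30·6²·2²+15·2⁴)/(360·6·10000) = 13/5625 rad
Load 2 — applied couple M₀=14 kN·m at a=3 m (b=L-a=3):
  θ_2 = (M₀x²/(2L)+C₁)/EI  [x≤a] with C₁=M₀(3b²-L²)/(6L)=-7/2 = (14·2²/(2·6)+(-7/2))/10000 = 7/60000 rad
Superposition: θ = Σ θ_i = 437/180000 rad ≈ 0.002428 rad

θ(2) = 437/180000 rad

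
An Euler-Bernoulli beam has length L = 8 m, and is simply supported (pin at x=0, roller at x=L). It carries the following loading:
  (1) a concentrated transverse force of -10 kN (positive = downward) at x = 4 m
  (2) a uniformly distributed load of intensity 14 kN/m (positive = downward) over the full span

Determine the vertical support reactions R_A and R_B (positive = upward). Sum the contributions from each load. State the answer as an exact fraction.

Load 1 — point force P=-10 kN at a=4 m (b=L-a=4):
  R_A = Pb/L = (-10)·4/8 = -5 kN
  R_B = Pa/L = (-10)·4/8 = -5 kN
Load 2 — uniform load w=14 kN/m over full span:
  R_A = wL/2 = 14·8/2 = 56 kN
  R_B = wL/2 = 14·8/2 = 56 kN
Superposition: R_A = 51 kN, R_B = 51 kN

R_A = 51 kN, R_B = 51 kN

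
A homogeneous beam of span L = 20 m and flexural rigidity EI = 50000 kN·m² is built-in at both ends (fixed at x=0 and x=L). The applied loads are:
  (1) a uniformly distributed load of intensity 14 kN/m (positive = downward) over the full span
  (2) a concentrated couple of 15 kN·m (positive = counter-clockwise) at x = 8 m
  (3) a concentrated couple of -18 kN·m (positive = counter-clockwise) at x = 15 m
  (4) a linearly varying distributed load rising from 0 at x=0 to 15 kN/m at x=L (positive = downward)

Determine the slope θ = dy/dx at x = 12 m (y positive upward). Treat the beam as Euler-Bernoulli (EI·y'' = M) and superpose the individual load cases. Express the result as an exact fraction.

Load 1 — uniform load w=14 kN/m over full span:
  θ_1 = -wx(L-x)(L-2x)/(12EI) = -14·12·(20-12)·(20-2·12)/(12·50000) = 28/3125 rad
Load 2 — applied couple M₀=15 kN·m at a=8 m (b=L-a=12):
  θ_2 = (R_Ax²/2 - M_Ax - M₀(x-a))/EI  [x>a] with R_A=27/25, M_A=9/5 = ((27/25)·12²/2 - (9/5)·12 - 15·(12-8))/50000 = -6/78125 rad
Load 3 — applied couple M₀=-18 kN·m at a=15 m (b=L-a=5):
  θ_3 = (R_Ax²/2 - M_Ax)/EI  [x≤a] with R_A=-81/80, M_A=-45/8 = ((-81/80)·12²/2 - (-45/8)·12)/50000 = -27/250000 rad
Load 4 — triangular load w₀=15 kN/m (0→w₀ over full span):
  θ_4 = -w₀(2x(L-x)(L-2x)(x+2L)+x²(L-x)²)/(120LEI) = -15·(2·12·(20-12)·(20-2·12)·(12+2·20)+12²·(20-12)²)/(120·20·50000) = 12/3125 rad
Superposition: θ = Σ θ_i = 15769/1250000 rad ≈ 0.012615 rad

θ(12) = 15769/1250000 rad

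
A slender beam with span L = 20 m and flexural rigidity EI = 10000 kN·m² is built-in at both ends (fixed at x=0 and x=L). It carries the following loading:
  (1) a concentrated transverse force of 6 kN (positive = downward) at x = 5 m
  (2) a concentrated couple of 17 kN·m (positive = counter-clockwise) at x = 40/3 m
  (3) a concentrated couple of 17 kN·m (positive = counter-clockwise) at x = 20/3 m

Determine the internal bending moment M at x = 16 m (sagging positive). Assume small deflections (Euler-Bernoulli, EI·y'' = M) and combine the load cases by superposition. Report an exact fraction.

Load 1 — point force P=6 kN at a=5 m (b=L-a=15):
  M_1 = Pa²(a+3b)(L-x)/L³ - Pa²b/L²  [x>a] = 6·5²·(5+3·15)·(20-16)/20³ - 6·5²·15/20² = -15/8 kN·m
Load 2 — applied couple M₀=17 kN·m at a=40/3 m (b=L-a=20/3):
  M_2 = R_Ax - M_A - M₀  [x>a] with R_A=17/15, M_A=17/3 = (17/15)·16 - (17/3) - 17 = -68/15 kN·m
Load 3 — applied couple M₀=17 kN·m at a=20/3 m (b=L-a=40/3):
  M_3 = R_Ax - M_A - M₀  [x>a] with R_A=17/15, M_A=0 = (17/15)·16 - 0 - 17 = 17/15 kN·m
Superposition: M = Σ M_i = -211/40 kN·m ≈ -5.275000 kN·m

M(16) = -211/40 kN·m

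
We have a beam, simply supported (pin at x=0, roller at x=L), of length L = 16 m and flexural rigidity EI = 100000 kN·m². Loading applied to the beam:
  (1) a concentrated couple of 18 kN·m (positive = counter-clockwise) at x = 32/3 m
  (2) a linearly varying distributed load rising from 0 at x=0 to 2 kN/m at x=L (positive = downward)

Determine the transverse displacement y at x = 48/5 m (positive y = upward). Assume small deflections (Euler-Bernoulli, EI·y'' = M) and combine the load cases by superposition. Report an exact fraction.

y(48/5) = -1419416/146484375 m

Load 1 — applied couple M₀=18 kN·m at a=32/3 m (b=L-a=16/3):
  y_1 = (M₀x³/(6L)+C₁x)/EI  [x≤a] with C₁=M₀(3b²-L²)/(6L)=-32 = (18·(48/5)³/(6·16)+(-32)·(48/5))/100000 = -552/390625 m
Load 2 — triangular load w₀=2 kN/m (0→w₀ over full span):
  y_2 = -w₀x(7L⁴-10L²x²+3x⁴)/(360LEI) = -2·(48/5)·(7·16⁴-10·16²·(48/5)²+3·(48/5)⁴)/(360·16·100000) = -1212416/146484375 m
Superposition: y = Σ y_i = -1419416/146484375 m ≈ -0.009690 m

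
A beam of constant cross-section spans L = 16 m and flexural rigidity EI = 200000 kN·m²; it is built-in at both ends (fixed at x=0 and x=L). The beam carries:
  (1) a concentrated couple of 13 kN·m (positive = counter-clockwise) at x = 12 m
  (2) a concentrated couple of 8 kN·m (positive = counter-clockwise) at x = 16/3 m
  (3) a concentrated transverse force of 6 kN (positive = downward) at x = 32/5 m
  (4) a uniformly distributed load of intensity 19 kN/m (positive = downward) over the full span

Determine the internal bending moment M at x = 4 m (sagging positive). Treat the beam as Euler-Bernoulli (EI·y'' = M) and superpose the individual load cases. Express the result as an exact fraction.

Load 1 — applied couple M₀=13 kN·m at a=12 m (b=L-a=4):
  M_1 = R_Ax - M_A  [x≤a] with R_A=117/128, M_A=65/16 = (117/128)·4 - (65/16) = -13/32 kN·m
Load 2 — applied couple M₀=8 kN·m at a=16/3 m (b=L-a=32/3):
  M_2 = R_Ax - M_A  [x≤a] with R_A=2/3, M_A=0 = (2/3)·4 - 0 = 8/3 kN·m
Load 3 — point force P=6 kN at a=32/5 m (b=L-a=48/5):
  M_3 = Pb²(3a+b)x/L³ - Pab²/L²  [x≤a] = 6·(48/5)²·(3·(32/5)+(48/5))·4/16³ - 6·(32/5)·(48/5)²/16² = 216/125 kN·m
Load 4 — uniform load w=19 kN/m over full span:
  M_4 = wLx/2 - wL²/12 - wx²/2 = 19·16·4/2 - 19·16²/12 - 19·4²/2 = 152/3 kN·m
Superposition: M = Σ M_i = 655861/12000 kN·m ≈ 54.655083 kN·m

M(4) = 655861/12000 kN·m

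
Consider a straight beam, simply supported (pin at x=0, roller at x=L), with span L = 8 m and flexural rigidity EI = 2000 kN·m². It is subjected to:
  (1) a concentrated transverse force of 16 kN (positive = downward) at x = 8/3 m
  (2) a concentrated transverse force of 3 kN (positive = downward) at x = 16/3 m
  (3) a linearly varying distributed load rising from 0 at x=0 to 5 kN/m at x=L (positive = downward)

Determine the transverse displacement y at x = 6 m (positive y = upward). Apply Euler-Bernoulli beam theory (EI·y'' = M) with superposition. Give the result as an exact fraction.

Load 1 — point force P=16 kN at a=8/3 m (b=L-a=16/3):
  y_1 = -Pa(L-x)(2Lx-a²-x²)/(6LEI)  [x>a] = -16·(8/3)·(8-6)·(2·8·6-(8/3)²-6²)/(6·8·2000) = -476/10125 m
Load 2 — point force P=3 kN at a=16/3 m (b=L-a=8/3):
  y_2 = -Pa(L-x)(2Lx-a²-x²)/(6LEI)  [x>a] = -3·(16/3)·(8-6)·(2·8·6-(16/3)²-6²)/(6·8·2000) = -71/6750 m
Load 3 — triangular load w₀=5 kN/m (0→w₀ over full span):
  y_3 = -w₀x(7L⁴-10L²x²+3x⁴)/(360LEI) = -5·6·(7·8⁴-10·8²·6²+3·6⁴)/(360·8·2000) = -119/2400 m
Superposition: y = Σ y_i = -6941/64800 m ≈ -0.107114 m

y(6) = -6941/64800 m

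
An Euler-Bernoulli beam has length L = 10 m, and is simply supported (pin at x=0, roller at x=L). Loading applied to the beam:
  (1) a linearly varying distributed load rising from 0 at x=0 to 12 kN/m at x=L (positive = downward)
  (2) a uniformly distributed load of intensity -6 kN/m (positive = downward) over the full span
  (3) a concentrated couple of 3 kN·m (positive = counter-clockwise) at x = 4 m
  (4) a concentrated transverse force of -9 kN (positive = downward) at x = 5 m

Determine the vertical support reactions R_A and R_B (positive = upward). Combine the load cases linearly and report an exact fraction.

R_A = -71/5 kN, R_B = 26/5 kN

Load 1 — triangular load w₀=12 kN/m (0→w₀ over full span):
  R_A = w₀L/6 = 12·10/6 = 20 kN
  R_B = w₀L/3 = 12·10/3 = 40 kN
Load 2 — uniform load w=-6 kN/m over full span:
  R_A = wL/2 = (-6)·10/2 = -30 kN
  R_B = wL/2 = (-6)·10/2 = -30 kN
Load 3 — applied couple M₀=3 kN·m at a=4 m (b=L-a=6):
  R_A = M₀/L = 3/10 kN
  R_B = -M₀/L = -3/10 kN
Load 4 — point force P=-9 kN at a=5 m (b=L-a=5):
  R_A = Pb/L = (-9)·5/10 = -9/2 kN
  R_B = Pa/L = (-9)·5/10 = -9/2 kN
Superposition: R_A = -71/5 kN, R_B = 26/5 kN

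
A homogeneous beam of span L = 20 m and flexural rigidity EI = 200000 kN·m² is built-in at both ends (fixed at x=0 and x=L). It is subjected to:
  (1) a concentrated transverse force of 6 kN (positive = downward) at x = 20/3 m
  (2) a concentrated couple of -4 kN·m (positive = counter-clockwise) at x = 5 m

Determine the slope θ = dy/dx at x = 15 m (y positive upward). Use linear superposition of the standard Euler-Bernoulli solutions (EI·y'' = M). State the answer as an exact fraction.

θ(15) = 91/640000 rad

Load 1 — point force P=6 kN at a=20/3 m (b=L-a=40/3):
  θ_1 = Pa²(L-x)(2bL-(3b+a)(L-x))/(2L³EI)  [x>a] = 6·(20/3)²·(20-15)·(2·(40/3)·20-(3·(40/3)+(20/3))·(20-15))/(2·20³·200000) = 1/8000 rad
Load 2 — applied couple M₀=-4 kN·m at a=5 m (b=L-a=15):
  θ_2 = (R_Ax²/2 - M_Ax - M₀(x-a))/EI  [x>a] with R_A=-9/40, M_A=3/4 = ((-9/40)·15²/2 - (3/4)·15 - (-4)·(15-5))/200000 = 11/640000 rad
Superposition: θ = Σ θ_i = 91/640000 rad ≈ 0.000142 rad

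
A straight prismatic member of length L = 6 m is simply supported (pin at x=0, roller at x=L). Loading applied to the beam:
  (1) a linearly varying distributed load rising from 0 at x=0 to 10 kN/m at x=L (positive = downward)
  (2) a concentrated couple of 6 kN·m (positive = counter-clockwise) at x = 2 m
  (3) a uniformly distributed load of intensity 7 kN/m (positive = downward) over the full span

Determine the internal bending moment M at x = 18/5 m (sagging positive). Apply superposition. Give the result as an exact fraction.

Load 1 — triangular load w₀=10 kN/m (0→w₀ over full span):
  M_1 = w₀Lx/6 - w₀x³/(6L) = 10·6·(18/5)/6 - 10·(18/5)³/(6·6) = 576/25 kN·m
Load 2 — applied couple M₀=6 kN·m at a=2 m (b=L-a=4):
  M_2 = M₀x/L - M₀  [x>a] = 6·(18/5)/6 - 6 = -12/5 kN·m
Load 3 — uniform load w=7 kN/m over full span:
  M_3 = wx(L-x)/2 = 7·(18/5)·(6-(18/5))/2 = 756/25 kN·m
Superposition: M = Σ M_i = 1272/25 kN·m ≈ 50.880000 kN·m

M(18/5) = 1272/25 kN·m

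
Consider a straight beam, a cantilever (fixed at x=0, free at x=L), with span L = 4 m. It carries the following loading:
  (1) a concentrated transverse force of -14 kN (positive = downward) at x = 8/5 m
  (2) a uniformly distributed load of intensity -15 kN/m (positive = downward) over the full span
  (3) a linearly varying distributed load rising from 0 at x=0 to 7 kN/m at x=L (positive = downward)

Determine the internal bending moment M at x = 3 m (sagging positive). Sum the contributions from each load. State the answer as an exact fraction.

M(3) = 103/24 kN·m

Load 1 — point force P=-14 kN at a=8/5 m (b=L-a=12/5):
  M_1 = 0  [x>a] = 0 kN·m
Load 2 — uniform load w=-15 kN/m over full span:
  M_2 = -w(L-x)²/2 = -(-15)·(4-3)²/2 = 15/2 kN·m
Load 3 — triangular load w₀=7 kN/m (0→w₀ over full span):
  M_3 = w₀Lx/2 - w₀L²/3 - w₀x³/(6L) = 7·4·3/2 - 7·4²/3 - 7·3³/(6·4) = -77/24 kN·m
Superposition: M = Σ M_i = 103/24 kN·m ≈ 4.291667 kN·m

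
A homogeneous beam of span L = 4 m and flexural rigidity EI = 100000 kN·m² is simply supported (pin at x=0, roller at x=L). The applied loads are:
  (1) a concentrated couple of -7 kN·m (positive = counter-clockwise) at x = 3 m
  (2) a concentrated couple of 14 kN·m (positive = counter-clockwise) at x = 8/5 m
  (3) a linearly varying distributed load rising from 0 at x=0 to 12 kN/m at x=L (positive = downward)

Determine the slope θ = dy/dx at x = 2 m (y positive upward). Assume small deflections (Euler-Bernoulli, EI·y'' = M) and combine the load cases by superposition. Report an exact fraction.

θ(2) = 301/20000000 rad

Load 1 — applied couple M₀=-7 kN·m at a=3 m (b=L-a=1):
  θ_1 = (M₀x²/(2L)+C₁)/EI  [x≤a] with C₁=M₀(3b²-L²)/(6L)=91/24 = ((-7)·2²/(2·4)+(91/24))/100000 = 7/2400000 rad
Load 2 — applied couple M₀=14 kN·m at a=8/5 m (b=L-a=12/5):
  θ_2 = (M₀x²/(2L)-M₀(x-a)+C₁)/EI  [x>a] with C₁=M₀(3b²-L²)/(6L)=56/75 = (14·2²/(2·4)-14·(2-(8/5))+(56/75))/100000 = 161/7500000 rad
Load 3 — triangular load w₀=12 kN/m (0→w₀ over full span):
  θ_3 = -w₀(7L⁴-30L²x²+15x⁴)/(360LEI) = -12·(7·4⁴-30·4²·2²+15·2⁴)/(360·4·100000) = -7/750000 rad
Superposition: θ = Σ θ_i = 301/20000000 rad ≈ 0.000015 rad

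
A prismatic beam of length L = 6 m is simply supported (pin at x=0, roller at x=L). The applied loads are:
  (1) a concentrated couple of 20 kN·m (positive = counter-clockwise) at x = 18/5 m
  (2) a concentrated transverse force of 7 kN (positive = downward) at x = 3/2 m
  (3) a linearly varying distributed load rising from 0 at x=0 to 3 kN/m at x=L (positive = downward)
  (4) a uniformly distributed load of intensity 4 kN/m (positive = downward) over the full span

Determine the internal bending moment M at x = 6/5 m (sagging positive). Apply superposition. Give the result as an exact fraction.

Load 1 — applied couple M₀=20 kN·m at a=18/5 m (b=L-a=12/5):
  M_1 = M₀x/L  [x≤a] = 20·(6/5)/6 = 4 kN·m
Load 2 — point force P=7 kN at a=3/2 m (b=L-a=9/2):
  M_2 = Pbx/L  [x≤a] = 7·(9/2)·(6/5)/6 = 63/10 kN·m
Load 3 — triangular load w₀=3 kN/m (0→w₀ over full span):
  M_3 = w₀Lx/6 - w₀x³/(6L) = 3·6·(6/5)/6 - 3·(6/5)³/(6·6) = 432/125 kN·m
Load 4 — uniform load w=4 kN/m over full span:
  M_4 = wx(L-x)/2 = 4·(6/5)·(6-(6/5))/2 = 288/25 kN·m
Superposition: M = Σ M_i = 6319/250 kN·m ≈ 25.276000 kN·m

M(6/5) = 6319/250 kN·m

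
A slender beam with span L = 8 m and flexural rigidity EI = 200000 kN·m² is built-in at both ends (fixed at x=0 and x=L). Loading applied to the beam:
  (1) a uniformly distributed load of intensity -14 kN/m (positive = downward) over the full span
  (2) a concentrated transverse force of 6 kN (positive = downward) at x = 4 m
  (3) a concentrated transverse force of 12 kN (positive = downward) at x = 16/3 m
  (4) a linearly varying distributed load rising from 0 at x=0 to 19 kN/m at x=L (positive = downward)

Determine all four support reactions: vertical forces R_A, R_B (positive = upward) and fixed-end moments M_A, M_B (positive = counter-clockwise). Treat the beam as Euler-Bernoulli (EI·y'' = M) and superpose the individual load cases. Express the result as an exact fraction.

Load 1 — uniform load w=-14 kN/m over full span:
  R_A = wL/2 = (-14)·8/2 = -56 kN
  M_A = wL²/12 = (-14)·8²/12 = -224/3 kN·m
  R_B = wL/2 = (-14)·8/2 = -56 kN
  M_B = -wL²/12 = -(-14)·8²/12 = 224/3 kN·m
Load 2 — point force P=6 kN at a=4 m (b=L-a=4):
  R_A = Pb²(3a+b)/L³ = 6·4²·(3·4+4)/8³ = 3 kN
  M_A = Pab²/L² = 6·4·4²/8² = 6 kN·m
  R_B = Pa²(a+3b)/L³ = 6·4²·(4+3·4)/8³ = 3 kN
  M_B = -Pa²b/L² = -6·4²·4/8² = -6 kN·m
Load 3 — point force P=12 kN at a=16/3 m (b=L-a=8/3):
  R_A = Pb²(3a+b)/L³ = 12·(8/3)²·(3·(16/3)+(8/3))/8³ = 28/9 kN
  M_A = Pab²/L² = 12·(16/3)·(8/3)²/8² = 64/9 kN·m
  R_B = Pa²(a+3b)/L³ = 12·(16/3)²·((16/3)+3·(8/3))/8³ = 80/9 kN
  M_B = -Pa²b/L² = -12·(16/3)²·(8/3)/8² = -128/9 kN·m
Load 4 — triangular load w₀=19 kN/m (0→w₀ over full span):
  R_A = 3w₀L/20 = 3·19·8/20 = 114/5 kN
  M_A = w₀L²/30 = 19·8²/30 = 608/15 kN·m
  R_B = 7w₀L/20 = 7·19·8/20 = 266/5 kN
  M_B = -w₀L²/20 = -19·8²/20 = -304/5 kN·m
Superposition: R_A = -1219/45 kN, M_A = -946/45 kN·m, R_B = 409/45 kN, M_B = -286/45 kN·m

R_A = -1219/45 kN, M_A = -946/45 kN·m, R_B = 409/45 kN, M_B = -286/45 kN·m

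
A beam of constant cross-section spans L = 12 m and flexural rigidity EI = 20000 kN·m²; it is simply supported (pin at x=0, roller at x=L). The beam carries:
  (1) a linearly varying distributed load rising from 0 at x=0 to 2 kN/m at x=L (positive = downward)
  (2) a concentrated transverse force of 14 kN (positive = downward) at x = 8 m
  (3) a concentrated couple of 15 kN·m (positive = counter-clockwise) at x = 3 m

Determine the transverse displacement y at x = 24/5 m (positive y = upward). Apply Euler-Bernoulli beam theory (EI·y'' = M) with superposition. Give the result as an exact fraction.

Load 1 — triangular load w₀=2 kN/m (0→w₀ over full span):
  y_1 = -w₀x(7L⁴-10L²x²+3x⁴)/(360LEI) = -2·(24/5)·(7·12⁴-10·12²·(24/5)²+3·(24/5)⁴)/(360·12·20000) = -123228/9765625 m
Load 2 — point force P=14 kN at a=8 m (b=L-a=4):
  y_2 = -Pbx(L²-b²-x²)/(6LEI)  [x≤a] = -14·4·(24/5)·(12²-4²-(24/5)²)/(6·12·20000) = -4592/234375 m
Load 3 — applied couple M₀=15 kN·m at a=3 m (b=L-a=9):
  y_3 = (M₀x³/(6L)-M₀(x-a)²/2+C₁x)/EI  [x>a] with C₁=M₀(3b²-L²)/(6L)=165/8 = (15·(24/5)³/(6·12)-15·((24/5)-3)²/2+(165/8)·(24/5))/20000 = 4887/1000000 m
Superposition: y = Σ y_i = -51232651/1875000000 m ≈ -0.027324 m

y(24/5) = -51232651/1875000000 m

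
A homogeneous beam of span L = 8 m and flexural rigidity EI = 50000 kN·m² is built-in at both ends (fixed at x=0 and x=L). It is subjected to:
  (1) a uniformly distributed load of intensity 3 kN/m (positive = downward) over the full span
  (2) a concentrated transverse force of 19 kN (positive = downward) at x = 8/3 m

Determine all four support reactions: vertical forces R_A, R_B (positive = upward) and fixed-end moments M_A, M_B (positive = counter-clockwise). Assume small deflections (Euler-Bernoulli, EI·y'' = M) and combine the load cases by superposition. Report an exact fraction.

Load 1 — uniform load w=3 kN/m over full span:
  R_A = wL/2 = 3·8/2 = 12 kN
  M_A = wL²/12 = 3·8²/12 = 16 kN·m
  R_B = wL/2 = 3·8/2 = 12 kN
  M_B = -wL²/12 = -3·8²/12 = -16 kN·m
Load 2 — point force P=19 kN at a=8/3 m (b=L-a=16/3):
  R_A = Pb²(3a+b)/L³ = 19·(16/3)²·(3·(8/3)+(16/3))/8³ = 380/27 kN
  M_A = Pab²/L² = 19·(8/3)·(16/3)²/8² = 608/27 kN·m
  R_B = Pa²(a+3b)/L³ = 19·(8/3)²·((8/3)+3·(16/3))/8³ = 133/27 kN
  M_B = -Pa²b/L² = -19·(8/3)²·(16/3)/8² = -304/27 kN·m
Superposition: R_A = 704/27 kN, M_A = 1040/27 kN·m, R_B = 457/27 kN, M_B = -736/27 kN·m

R_A = 704/27 kN, M_A = 1040/27 kN·m, R_B = 457/27 kN, M_B = -736/27 kN·m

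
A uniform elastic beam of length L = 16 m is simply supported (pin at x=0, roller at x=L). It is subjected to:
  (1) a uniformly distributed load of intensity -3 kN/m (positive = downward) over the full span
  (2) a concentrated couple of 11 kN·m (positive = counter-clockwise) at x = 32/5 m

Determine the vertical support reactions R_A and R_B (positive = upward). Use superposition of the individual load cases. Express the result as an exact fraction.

Load 1 — uniform load w=-3 kN/m over full span:
  R_A = wL/2 = (-3)·16/2 = -24 kN
  R_B = wL/2 = (-3)·16/2 = -24 kN
Load 2 — applied couple M₀=11 kN·m at a=32/5 m (b=L-a=48/5):
  R_A = M₀/L = 11/16 kN
  R_B = -M₀/L = -11/16 kN
Superposition: R_A = -373/16 kN, R_B = -395/16 kN

R_A = -373/16 kN, R_B = -395/16 kN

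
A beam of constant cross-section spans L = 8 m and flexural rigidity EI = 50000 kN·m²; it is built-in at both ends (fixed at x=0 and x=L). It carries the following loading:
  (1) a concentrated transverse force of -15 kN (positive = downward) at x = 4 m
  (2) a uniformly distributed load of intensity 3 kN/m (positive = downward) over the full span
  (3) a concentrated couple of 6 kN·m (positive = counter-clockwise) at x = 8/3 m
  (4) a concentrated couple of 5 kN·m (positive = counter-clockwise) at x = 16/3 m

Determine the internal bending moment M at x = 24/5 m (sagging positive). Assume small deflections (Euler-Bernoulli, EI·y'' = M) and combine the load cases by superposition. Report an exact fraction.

M(24/5) = -62/75 kN·m

Load 1 — point force P=-15 kN at a=4 m (b=L-a=4):
  M_1 = Pa²(a+3b)(L-x)/L³ - Pa²b/L²  [x>a] = (-15)·4²·(4+3·4)·(8-(24/5))/8³ - (-15)·4²·4/8² = -9 kN·m
Load 2 — uniform load w=3 kN/m over full span:
  M_2 = wLx/2 - wL²/12 - wx²/2 = 3·8·(24/5)/2 - 3·8²/12 - 3·(24/5)²/2 = 176/25 kN·m
Load 3 — applied couple M₀=6 kN·m at a=8/3 m (b=L-a=16/3):
  M_3 = R_Ax - M_A - M₀  [x>a] with R_A=1, M_A=0 = 1·(24/5) - 0 - 6 = -6/5 kN·m
Load 4 — applied couple M₀=5 kN·m at a=16/3 m (b=L-a=8/3):
  M_4 = R_Ax - M_A  [x≤a] with R_A=5/6, M_A=5/3 = (5/6)·(24/5) - (5/3) = 7/3 kN·m
Superposition: M = Σ M_i = -62/75 kN·m ≈ -0.826667 kN·m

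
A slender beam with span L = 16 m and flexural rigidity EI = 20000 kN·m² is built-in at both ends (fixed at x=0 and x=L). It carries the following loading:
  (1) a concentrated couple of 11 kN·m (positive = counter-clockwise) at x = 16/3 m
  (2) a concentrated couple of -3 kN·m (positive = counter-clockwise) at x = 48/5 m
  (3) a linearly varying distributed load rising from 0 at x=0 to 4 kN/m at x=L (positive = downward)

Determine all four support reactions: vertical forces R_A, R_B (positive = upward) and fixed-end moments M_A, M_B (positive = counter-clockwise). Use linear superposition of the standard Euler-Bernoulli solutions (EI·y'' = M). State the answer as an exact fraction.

R_A = 1537/150 kN, M_A = 2488/75 kN·m, R_B = 3263/150 kN, M_B = -3592/75 kN·m

Load 1 — applied couple M₀=11 kN·m at a=16/3 m (b=L-a=32/3):
  R_A = 6M₀ab/L³ = 6·11·(16/3)·(32/3)/16³ = 11/12 kN
  M_A = M₀b(2a-b)/L² = 11·(32/3)·(2·(16/3)-(32/3))/16² = 0 kN·m
  R_B = -6M₀ab/L³ = -6·11·(16/3)·(32/3)/16³ = -11/12 kN
  M_B = M₀a(2b-a)/L² = 11·(16/3)·(2·(32/3)-(16/3))/16² = 11/3 kN·m
Load 2 — applied couple M₀=-3 kN·m at a=48/5 m (b=L-a=32/5):
  R_A = 6M₀ab/L³ = 6·(-3)·(48/5)·(32/5)/16³ = -27/100 kN
  M_A = M₀b(2a-b)/L² = (-3)·(32/5)·(2·(48/5)-(32/5))/16² = -24/25 kN·m
  R_B = -6M₀ab/L³ = -6·(-3)·(48/5)·(32/5)/16³ = 27/100 kN
  M_B = M₀a(2b-a)/L² = (-3)·(48/5)·(2·(32/5)-(48/5))/16² = -9/25 kN·m
Load 3 — triangular load w₀=4 kN/m (0→w₀ over full span):
  R_A = 3w₀L/20 = 3·4·16/20 = 48/5 kN
  M_A = w₀L²/30 = 4·16²/30 = 512/15 kN·m
  R_B = 7w₀L/20 = 7·4·16/20 = 112/5 kN
  M_B = -w₀L²/20 = -4·16²/20 = -256/5 kN·m
Superposition: R_A = 1537/150 kN, M_A = 2488/75 kN·m, R_B = 3263/150 kN, M_B = -3592/75 kN·m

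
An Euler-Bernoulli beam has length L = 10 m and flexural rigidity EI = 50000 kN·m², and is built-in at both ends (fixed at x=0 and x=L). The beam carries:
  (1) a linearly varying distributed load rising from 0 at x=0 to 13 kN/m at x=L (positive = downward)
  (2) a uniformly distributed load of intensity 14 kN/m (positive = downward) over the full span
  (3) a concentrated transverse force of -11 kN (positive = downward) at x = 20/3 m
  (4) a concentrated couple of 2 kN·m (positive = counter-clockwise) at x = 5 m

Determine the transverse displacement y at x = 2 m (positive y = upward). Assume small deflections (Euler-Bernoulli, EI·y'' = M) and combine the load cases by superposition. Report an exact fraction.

y(2) = -401867/101250000 m

Load 1 — triangular load w₀=13 kN/m (0→w₀ over full span):
  y_1 = -w₀x²(L-x)²(x+2L)/(120LEI) = -13·2²·(10-2)²·(2+2·10)/(120·10·50000) = -286/234375 m
Load 2 — uniform load w=14 kN/m over full span:
  y_2 = -wx²(L-x)²/(24EI) = -14·2²·(10-2)²/(24·50000) = -28/9375 m
Load 3 — point force P=-11 kN at a=20/3 m (b=L-a=10/3):
  y_3 = -Pb²x²(3aL-(3a+b)x)/(6L³EI)  [x≤a] = -(-11)·(10/3)²·2²·(3·(20/3)·10-(3·(20/3)+(10/3))·2)/(6·10³·50000) = 253/1012500 m
Load 4 — applied couple M₀=2 kN·m at a=5 m (b=L-a=5):
  y_4 = (R_Ax³/6 - M_Ax²/2)/EI  [x≤a] with R_A=3/10, M_A=1/2 = ((3/10)·2³/6 - (1/2)·2²/2)/50000 = -3/250000 m
Superposition: y = Σ y_i = -401867/101250000 m ≈ -0.003969 m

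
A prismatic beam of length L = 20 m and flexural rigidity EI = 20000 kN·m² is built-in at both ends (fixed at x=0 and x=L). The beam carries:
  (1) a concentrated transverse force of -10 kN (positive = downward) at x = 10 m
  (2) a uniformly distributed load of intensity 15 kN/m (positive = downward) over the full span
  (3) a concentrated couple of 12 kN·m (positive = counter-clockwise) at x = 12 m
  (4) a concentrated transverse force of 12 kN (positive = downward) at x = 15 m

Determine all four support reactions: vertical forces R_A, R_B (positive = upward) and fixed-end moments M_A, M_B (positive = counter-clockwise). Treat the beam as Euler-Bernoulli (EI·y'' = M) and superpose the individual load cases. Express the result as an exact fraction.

Load 1 — point force P=-10 kN at a=10 m (b=L-a=10):
  R_A = Pb²(3a+b)/L³ = (-10)·10²·(3·10+10)/20³ = -5 kN
  M_A = Pab²/L² = (-10)·10·10²/20² = -25 kN·m
  R_B = Pa²(a+3b)/L³ = (-10)·10²·(10+3·10)/20³ = -5 kN
  M_B = -Pa²b/L² = -(-10)·10²·10/20² = 25 kN·m
Load 2 — uniform load w=15 kN/m over full span:
  R_A = wL/2 = 15·20/2 = 150 kN
  M_A = wL²/12 = 15·20²/12 = 500 kN·m
  R_B = wL/2 = 15·20/2 = 150 kN
  M_B = -wL²/12 = -15·20²/12 = -500 kN·m
Load 3 — applied couple M₀=12 kN·m at a=12 m (b=L-a=8):
  R_A = 6M₀ab/L³ = 6·12·12·8/20³ = 108/125 kN
  M_A = M₀b(2a-b)/L² = 12·8·(2·12-8)/20² = 96/25 kN·m
  R_B = -6M₀ab/L³ = -6·12·12·8/20³ = -108/125 kN
  M_B = M₀a(2b-a)/L² = 12·12·(2·8-12)/20² = 36/25 kN·m
Load 4 — point force P=12 kN at a=15 m (b=L-a=5):
  R_A = Pb²(3a+b)/L³ = 12·5²·(3·15+5)/20³ = 15/8 kN
  M_A = Pab²/L² = 12·15·5²/20² = 45/4 kN·m
  R_B = Pa²(a+3b)/L³ = 12·15²·(15+3·5)/20³ = 81/8 kN
  M_B = -Pa²b/L² = -12·15²·5/20² = -135/4 kN·m
Superposition: R_A = 147739/1000 kN, M_A = 49009/100 kN·m, R_B = 154261/1000 kN, M_B = -50731/100 kN·m

R_A = 147739/1000 kN, M_A = 49009/100 kN·m, R_B = 154261/1000 kN, M_B = -50731/100 kN·m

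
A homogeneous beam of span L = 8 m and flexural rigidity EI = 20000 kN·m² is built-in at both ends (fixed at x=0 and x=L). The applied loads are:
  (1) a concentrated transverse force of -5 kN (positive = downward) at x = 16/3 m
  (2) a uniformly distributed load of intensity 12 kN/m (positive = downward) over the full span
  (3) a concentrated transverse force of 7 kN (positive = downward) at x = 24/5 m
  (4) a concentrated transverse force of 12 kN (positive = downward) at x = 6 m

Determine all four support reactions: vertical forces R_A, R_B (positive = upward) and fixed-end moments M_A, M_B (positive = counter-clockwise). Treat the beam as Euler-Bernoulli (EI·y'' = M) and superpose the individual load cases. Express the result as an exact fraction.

R_A = 1378153/27000 kN, M_A = 478663/6750 kN·m, R_B = 1591847/27000 kN, M_B = -537557/6750 kN·m

Load 1 — point force P=-5 kN at a=16/3 m (b=L-a=8/3):
  R_A = Pb²(3a+b)/L³ = (-5)·(8/3)²·(3·(16/3)+(8/3))/8³ = -35/27 kN
  M_A = Pab²/L² = (-5)·(16/3)·(8/3)²/8² = -80/27 kN·m
  R_B = Pa²(a+3b)/L³ = (-5)·(16/3)²·((16/3)+3·(8/3))/8³ = -100/27 kN
  M_B = -Pa²b/L² = -(-5)·(16/3)²·(8/3)/8² = 160/27 kN·m
Load 2 — uniform load w=12 kN/m over full span:
  R_A = wL/2 = 12·8/2 = 48 kN
  M_A = wL²/12 = 12·8²/12 = 64 kN·m
  R_B = wL/2 = 12·8/2 = 48 kN
  M_B = -wL²/12 = -12·8²/12 = -64 kN·m
Load 3 — point force P=7 kN at a=24/5 m (b=L-a=16/5):
  R_A = Pb²(3a+b)/L³ = 7·(16/5)²·(3·(24/5)+(16/5))/8³ = 308/125 kN
  M_A = Pab²/L² = 7·(24/5)·(16/5)²/8² = 672/125 kN·m
  R_B = Pa²(a+3b)/L³ = 7·(24/5)²·((24/5)+3·(16/5))/8³ = 567/125 kN
  M_B = -Pa²b/L² = -7·(24/5)²·(16/5)/8² = -1008/125 kN·m
Load 4 — point force P=12 kN at a=6 m (b=L-a=2):
  R_A = Pb²(3a+b)/L³ = 12·2²·(3·6+2)/8³ = 15/8 kN
  M_A = Pab²/L² = 12·6·2²/8² = 9/2 kN·m
  R_B = Pa²(a+3b)/L³ = 12·6²·(6+3·2)/8³ = 81/8 kN
  M_B = -Pa²b/L² = -12·6²·2/8² = -27/2 kN·m
Superposition: R_A = 1378153/27000 kN, M_A = 478663/6750 kN·m, R_B = 1591847/27000 kN, M_B = -537557/6750 kN·m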